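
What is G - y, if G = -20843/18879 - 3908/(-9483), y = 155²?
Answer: -16480111042/685937 ≈ -24026.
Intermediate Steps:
y = 24025
G = -474617/685937 (G = -20843*1/18879 - 3908*(-1/9483) = -20843/18879 + 3908/9483 = -474617/685937 ≈ -0.69193)
G - y = -474617/685937 - 1*24025 = -474617/685937 - 24025 = -16480111042/685937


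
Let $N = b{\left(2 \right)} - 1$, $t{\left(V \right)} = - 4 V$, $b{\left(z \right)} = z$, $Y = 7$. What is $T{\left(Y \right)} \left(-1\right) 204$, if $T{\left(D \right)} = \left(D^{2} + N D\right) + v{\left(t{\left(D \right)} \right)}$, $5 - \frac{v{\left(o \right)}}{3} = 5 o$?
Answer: $-100164$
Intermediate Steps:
$v{\left(o \right)} = 15 - 15 o$ ($v{\left(o \right)} = 15 - 3 \cdot 5 o = 15 - 15 o$)
$N = 1$ ($N = 2 - 1 = 1$)
$T{\left(D \right)} = 15 + D^{2} + 61 D$ ($T{\left(D \right)} = \left(D^{2} + 1 D\right) - \left(-15 + 15 \left(- 4 D\right)\right) = \left(D^{2} + D\right) + \left(15 + 60 D\right) = \left(D + D^{2}\right) + \left(15 + 60 D\right) = 15 + D^{2} + 61 D$)
$T{\left(Y \right)} \left(-1\right) 204 = \left(15 + 7^{2} + 61 \cdot 7\right) \left(-1\right) 204 = \left(15 + 49 + 427\right) \left(-1\right) 204 = 491 \left(-1\right) 204 = \left(-491\right) 204 = -100164$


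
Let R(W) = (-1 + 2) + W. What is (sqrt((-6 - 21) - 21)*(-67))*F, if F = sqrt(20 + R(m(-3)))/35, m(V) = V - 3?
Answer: -804*I*sqrt(5)/35 ≈ -51.366*I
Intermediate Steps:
m(V) = -3 + V
R(W) = 1 + W
F = sqrt(15)/35 (F = sqrt(20 + (1 + (-3 - 3)))/35 = sqrt(20 + (1 - 6))*(1/35) = sqrt(20 - 5)*(1/35) = sqrt(15)*(1/35) = sqrt(15)/35 ≈ 0.11066)
(sqrt((-6 - 21) - 21)*(-67))*F = (sqrt((-6 - 21) - 21)*(-67))*(sqrt(15)/35) = (sqrt(-27 - 21)*(-67))*(sqrt(15)/35) = (sqrt(-48)*(-67))*(sqrt(15)/35) = ((4*I*sqrt(3))*(-67))*(sqrt(15)/35) = (-268*I*sqrt(3))*(sqrt(15)/35) = -804*I*sqrt(5)/35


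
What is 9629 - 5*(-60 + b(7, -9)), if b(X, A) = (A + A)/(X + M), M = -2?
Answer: 9947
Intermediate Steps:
b(X, A) = 2*A/(-2 + X) (b(X, A) = (A + A)/(X - 2) = (2*A)/(-2 + X) = 2*A/(-2 + X))
9629 - 5*(-60 + b(7, -9)) = 9629 - 5*(-60 + 2*(-9)/(-2 + 7)) = 9629 - 5*(-60 + 2*(-9)/5) = 9629 - 5*(-60 + 2*(-9)*(1/5)) = 9629 - 5*(-60 - 18/5) = 9629 - 5*(-318/5) = 9629 + 318 = 9947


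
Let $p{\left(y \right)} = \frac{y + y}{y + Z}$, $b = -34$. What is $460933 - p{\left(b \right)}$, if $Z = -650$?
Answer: $\frac{78819526}{171} \approx 4.6093 \cdot 10^{5}$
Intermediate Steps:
$p{\left(y \right)} = \frac{2 y}{-650 + y}$ ($p{\left(y \right)} = \frac{y + y}{y - 650} = \frac{2 y}{-650 + y}$)
$460933 - p{\left(b \right)} = 460933 - 2 \left(-34\right) \frac{1}{-650 - 34} = 460933 - 2 \left(-34\right) \frac{1}{-684} = 460933 - 2 \left(-34\right) \left(- \frac{1}{684}\right) = 460933 - \frac{17}{171} = \frac{78819526}{171}$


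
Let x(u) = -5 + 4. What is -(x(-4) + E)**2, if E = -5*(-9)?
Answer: -1936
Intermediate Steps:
x(u) = -1
E = 45
-(x(-4) + E)**2 = -(-1 + 45)**2 = -1*44**2 = -1*1936 = -1936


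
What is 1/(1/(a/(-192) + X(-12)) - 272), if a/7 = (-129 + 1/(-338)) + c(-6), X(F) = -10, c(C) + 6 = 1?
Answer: -331909/90344144 ≈ -0.0036738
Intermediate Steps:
c(C) = -5 (c(C) = -6 + 1 = -5)
a = -317051/338 (a = 7*((-129 + 1/(-338)) - 5) = 7*((-129 - 1/338) - 5) = 7*(-43603/338 - 5) = 7*(-45293/338) = -317051/338 ≈ -938.02)
1/(1/(a/(-192) + X(-12)) - 272) = 1/(1/(-317051/338/(-192) - 10) - 272) = 1/(1/(-317051/338*(-1/192) - 10) - 272) = 1/(1/(317051/64896 - 10) - 272) = 1/(1/(-331909/64896) - 272) = 1/(-64896/331909 - 272) = 1/(-90344144/331909) = -331909/90344144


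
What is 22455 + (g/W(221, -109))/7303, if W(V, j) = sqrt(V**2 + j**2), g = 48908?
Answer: 22455 + 24454*sqrt(60722)/221726383 ≈ 22455.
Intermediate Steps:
22455 + (g/W(221, -109))/7303 = 22455 + (48908/(sqrt(221**2 + (-109)**2)))/7303 = 22455 + (48908/(sqrt(48841 + 11881)))*(1/7303) = 22455 + (48908/(sqrt(60722)))*(1/7303) = 22455 + (48908*(sqrt(60722)/60722))*(1/7303) = 22455 + (24454*sqrt(60722)/30361)*(1/7303) = 22455 + 24454*sqrt(60722)/221726383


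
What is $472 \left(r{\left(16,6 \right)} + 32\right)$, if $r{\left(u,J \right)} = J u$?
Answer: $60416$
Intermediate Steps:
$472 \left(r{\left(16,6 \right)} + 32\right) = 472 \left(6 \cdot 16 + 32\right) = 472 \left(96 + 32\right) = 472 \cdot 128 = 60416$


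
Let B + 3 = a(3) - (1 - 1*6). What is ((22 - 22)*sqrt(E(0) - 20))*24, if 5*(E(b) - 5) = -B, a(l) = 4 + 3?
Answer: 0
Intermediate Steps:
a(l) = 7
B = 9 (B = -3 + (7 - (1 - 1*6)) = -3 + (7 - (1 - 6)) = -3 + (7 - 1*(-5)) = -3 + (7 + 5) = -3 + 12 = 9)
E(b) = 16/5 (E(b) = 5 + (-1*9)/5 = 5 + (1/5)*(-9) = 5 - 9/5 = 16/5)
((22 - 22)*sqrt(E(0) - 20))*24 = ((22 - 22)*sqrt(16/5 - 20))*24 = (0*sqrt(-84/5))*24 = (0*(2*I*sqrt(105)/5))*24 = 0*24 = 0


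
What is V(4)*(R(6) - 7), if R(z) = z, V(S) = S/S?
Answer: -1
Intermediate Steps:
V(S) = 1
V(4)*(R(6) - 7) = 1*(6 - 7) = 1*(-1) = -1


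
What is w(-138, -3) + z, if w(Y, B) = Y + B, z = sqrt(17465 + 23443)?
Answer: -141 + 2*sqrt(10227) ≈ 61.257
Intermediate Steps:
z = 2*sqrt(10227) (z = sqrt(40908) = 2*sqrt(10227) ≈ 202.26)
w(Y, B) = B + Y
w(-138, -3) + z = (-3 - 138) + 2*sqrt(10227) = -141 + 2*sqrt(10227)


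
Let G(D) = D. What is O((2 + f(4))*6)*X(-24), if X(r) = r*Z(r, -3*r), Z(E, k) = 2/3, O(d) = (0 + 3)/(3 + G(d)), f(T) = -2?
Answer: -16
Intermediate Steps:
O(d) = 3/(3 + d) (O(d) = (0 + 3)/(3 + d) = 3/(3 + d))
Z(E, k) = 2/3 (Z(E, k) = 2*(1/3) = 2/3)
X(r) = 2*r/3 (X(r) = r*(2/3) = 2*r/3)
O((2 + f(4))*6)*X(-24) = (3/(3 + (2 - 2)*6))*((2/3)*(-24)) = (3/(3 + 0*6))*(-16) = (3/(3 + 0))*(-16) = (3/3)*(-16) = (3*(1/3))*(-16) = 1*(-16) = -16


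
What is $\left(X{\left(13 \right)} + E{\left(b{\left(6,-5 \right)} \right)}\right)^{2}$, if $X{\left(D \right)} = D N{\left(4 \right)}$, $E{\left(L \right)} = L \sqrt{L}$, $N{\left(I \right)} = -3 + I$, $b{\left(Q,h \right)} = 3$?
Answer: $196 + 78 \sqrt{3} \approx 331.1$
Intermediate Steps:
$E{\left(L \right)} = L^{\frac{3}{2}}$
$X{\left(D \right)} = D$ ($X{\left(D \right)} = D \left(-3 + 4\right) = D 1 = D$)
$\left(X{\left(13 \right)} + E{\left(b{\left(6,-5 \right)} \right)}\right)^{2} = \left(13 + 3^{\frac{3}{2}}\right)^{2} = \left(13 + 3 \sqrt{3}\right)^{2}$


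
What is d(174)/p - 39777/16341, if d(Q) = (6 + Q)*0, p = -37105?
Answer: -13259/5447 ≈ -2.4342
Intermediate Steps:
d(Q) = 0
d(174)/p - 39777/16341 = 0/(-37105) - 39777/16341 = 0*(-1/37105) - 39777*1/16341 = 0 - 13259/5447 = -13259/5447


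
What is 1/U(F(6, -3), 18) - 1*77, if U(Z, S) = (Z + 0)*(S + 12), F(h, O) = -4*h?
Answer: -55441/720 ≈ -77.001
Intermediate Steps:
U(Z, S) = Z*(12 + S)
1/U(F(6, -3), 18) - 1*77 = 1/((-4*6)*(12 + 18)) - 1*77 = 1/(-24*30) - 77 = 1/(-720) - 77 = -1/720 - 77 = -55441/720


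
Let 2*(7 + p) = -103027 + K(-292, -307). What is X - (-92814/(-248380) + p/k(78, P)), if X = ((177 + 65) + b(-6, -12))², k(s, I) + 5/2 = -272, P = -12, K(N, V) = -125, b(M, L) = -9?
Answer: 3688603186607/68180310 ≈ 54101.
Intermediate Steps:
k(s, I) = -549/2 (k(s, I) = -5/2 - 272 = -549/2)
p = -51583 (p = -7 + (-103027 - 125)/2 = -7 + (½)*(-103152) = -7 - 51576 = -51583)
X = 54289 (X = ((177 + 65) - 9)² = (242 - 9)² = 233² = 54289)
X - (-92814/(-248380) + p/k(78, P)) = 54289 - (-92814/(-248380) - 51583/(-549/2)) = 54289 - (-92814*(-1/248380) - 51583*(-2/549)) = 54289 - (46407/124190 + 103166/549) = 54289 - 1*12837662983/68180310 = 54289 - 12837662983/68180310 = 3688603186607/68180310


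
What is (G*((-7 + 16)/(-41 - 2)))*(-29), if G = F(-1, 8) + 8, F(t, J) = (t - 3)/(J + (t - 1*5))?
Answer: 1566/43 ≈ 36.419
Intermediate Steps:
F(t, J) = (-3 + t)/(-5 + J + t) (F(t, J) = (-3 + t)/(J + (t - 5)) = (-3 + t)/(J + (-5 + t)) = (-3 + t)/(-5 + J + t))
G = 6 (G = (-3 - 1)/(-5 + 8 - 1) + 8 = -4/2 + 8 = (½)*(-4) + 8 = -2 + 8 = 6)
(G*((-7 + 16)/(-41 - 2)))*(-29) = (6*((-7 + 16)/(-41 - 2)))*(-29) = (6*(9/(-43)))*(-29) = (6*(9*(-1/43)))*(-29) = (6*(-9/43))*(-29) = -54/43*(-29) = 1566/43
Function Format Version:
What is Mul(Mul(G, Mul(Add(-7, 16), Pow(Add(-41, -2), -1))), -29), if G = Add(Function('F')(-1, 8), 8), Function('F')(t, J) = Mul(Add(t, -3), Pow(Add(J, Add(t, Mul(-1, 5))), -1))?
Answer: Rational(1566, 43) ≈ 36.419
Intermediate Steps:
Function('F')(t, J) = Mul(Pow(Add(-5, J, t), -1), Add(-3, t)) (Function('F')(t, J) = Mul(Add(-3, t), Pow(Add(J, Add(t, -5)), -1)) = Mul(Add(-3, t), Pow(Add(J, Add(-5, t)), -1)) = Mul(Add(-3, t), Pow(Add(-5, J, t), -1)) = Mul(Pow(Add(-5, J, t), -1), Add(-3, t)))
G = 6 (G = Add(Mul(Pow(Add(-5, 8, -1), -1), Add(-3, -1)), 8) = Add(Mul(Pow(2, -1), -4), 8) = Add(Mul(Rational(1, 2), -4), 8) = Add(-2, 8) = 6)
Mul(Mul(G, Mul(Add(-7, 16), Pow(Add(-41, -2), -1))), -29) = Mul(Mul(6, Mul(Add(-7, 16), Pow(Add(-41, -2), -1))), -29) = Mul(Mul(6, Mul(9, Pow(-43, -1))), -29) = Mul(Mul(6, Mul(9, Rational(-1, 43))), -29) = Mul(Mul(6, Rational(-9, 43)), -29) = Mul(Rational(-54, 43), -29) = Rational(1566, 43)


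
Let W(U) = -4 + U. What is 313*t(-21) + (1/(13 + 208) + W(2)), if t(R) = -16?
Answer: -1107209/221 ≈ -5010.0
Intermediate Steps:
313*t(-21) + (1/(13 + 208) + W(2)) = 313*(-16) + (1/(13 + 208) + (-4 + 2)) = -5008 + (1/221 - 2) = -5008 - 441/221 = -1107209/221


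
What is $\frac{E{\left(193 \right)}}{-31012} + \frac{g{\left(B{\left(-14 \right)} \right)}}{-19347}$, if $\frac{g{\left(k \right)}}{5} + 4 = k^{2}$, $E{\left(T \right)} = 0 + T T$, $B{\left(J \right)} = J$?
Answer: $- \frac{250142641}{199996388} \approx -1.2507$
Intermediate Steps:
$E{\left(T \right)} = T^{2}$ ($E{\left(T \right)} = 0 + T^{2} = T^{2}$)
$g{\left(k \right)} = -20 + 5 k^{2}$
$\frac{E{\left(193 \right)}}{-31012} + \frac{g{\left(B{\left(-14 \right)} \right)}}{-19347} = \frac{193^{2}}{-31012} + \frac{-20 + 5 \left(-14\right)^{2}}{-19347} = 37249 \left(- \frac{1}{31012}\right) + \left(-20 + 5 \cdot 196\right) \left(- \frac{1}{19347}\right) = - \frac{37249}{31012} + \left(-20 + 980\right) \left(- \frac{1}{19347}\right) = - \frac{37249}{31012} + 960 \left(- \frac{1}{19347}\right) = - \frac{37249}{31012} - \frac{320}{6449} = - \frac{250142641}{199996388}$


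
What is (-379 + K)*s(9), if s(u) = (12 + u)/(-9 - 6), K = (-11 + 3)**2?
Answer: 441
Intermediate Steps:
K = 64 (K = (-8)**2 = 64)
s(u) = -4/5 - u/15 (s(u) = (12 + u)/(-15) = (12 + u)*(-1/15) = -4/5 - u/15)
(-379 + K)*s(9) = (-379 + 64)*(-4/5 - 1/15*9) = -315*(-4/5 - 3/5) = -315*(-7/5) = 441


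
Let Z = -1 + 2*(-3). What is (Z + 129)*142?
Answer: 17324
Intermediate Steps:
Z = -7 (Z = -1 - 6 = -7)
(Z + 129)*142 = (-7 + 129)*142 = 122*142 = 17324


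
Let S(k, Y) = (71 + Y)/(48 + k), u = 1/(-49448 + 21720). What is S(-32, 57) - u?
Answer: 221825/27728 ≈ 8.0000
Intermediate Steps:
u = -1/27728 (u = 1/(-27728) = -1/27728 ≈ -3.6065e-5)
S(k, Y) = (71 + Y)/(48 + k)
S(-32, 57) - u = (71 + 57)/(48 - 32) - 1*(-1/27728) = 128/16 + 1/27728 = (1/16)*128 + 1/27728 = 8 + 1/27728 = 221825/27728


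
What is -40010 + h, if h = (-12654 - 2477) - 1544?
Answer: -56685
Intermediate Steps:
h = -16675 (h = -15131 - 1544 = -16675)
-40010 + h = -40010 - 16675 = -56685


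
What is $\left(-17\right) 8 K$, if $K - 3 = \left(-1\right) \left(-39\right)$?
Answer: $-5712$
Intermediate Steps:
$K = 42$ ($K = 3 - -39 = 3 + 39 = 42$)
$\left(-17\right) 8 K = \left(-17\right) 8 \cdot 42 = \left(-136\right) 42 = -5712$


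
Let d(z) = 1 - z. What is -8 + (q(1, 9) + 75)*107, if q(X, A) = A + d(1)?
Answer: 8980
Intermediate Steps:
q(X, A) = A (q(X, A) = A + (1 - 1*1) = A + (1 - 1) = A + 0 = A)
-8 + (q(1, 9) + 75)*107 = -8 + (9 + 75)*107 = -8 + 84*107 = -8 + 8988 = 8980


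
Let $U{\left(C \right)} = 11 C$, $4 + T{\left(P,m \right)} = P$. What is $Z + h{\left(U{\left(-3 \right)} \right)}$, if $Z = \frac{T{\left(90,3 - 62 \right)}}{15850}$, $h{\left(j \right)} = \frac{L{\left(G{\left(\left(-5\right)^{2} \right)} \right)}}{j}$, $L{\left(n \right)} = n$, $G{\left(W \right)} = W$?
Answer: $- \frac{196706}{261525} \approx -0.75215$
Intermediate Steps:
$T{\left(P,m \right)} = -4 + P$
$h{\left(j \right)} = \frac{25}{j}$ ($h{\left(j \right)} = \frac{\left(-5\right)^{2}}{j} = \frac{25}{j}$)
$Z = \frac{43}{7925}$ ($Z = \frac{-4 + 90}{15850} = 86 \cdot \frac{1}{15850} = \frac{43}{7925} \approx 0.0054259$)
$Z + h{\left(U{\left(-3 \right)} \right)} = \frac{43}{7925} + \frac{25}{11 \left(-3\right)} = \frac{43}{7925} + \frac{25}{-33} = \frac{43}{7925} + 25 \left(- \frac{1}{33}\right) = \frac{43}{7925} - \frac{25}{33} = - \frac{196706}{261525}$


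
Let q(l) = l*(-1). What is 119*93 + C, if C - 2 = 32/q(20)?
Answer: 55337/5 ≈ 11067.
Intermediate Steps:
q(l) = -l
C = 2/5 (C = 2 + 32/((-1*20)) = 2 + 32/(-20) = 2 + 32*(-1/20) = 2 - 8/5 = 2/5 ≈ 0.40000)
119*93 + C = 119*93 + 2/5 = 11067 + 2/5 = 55337/5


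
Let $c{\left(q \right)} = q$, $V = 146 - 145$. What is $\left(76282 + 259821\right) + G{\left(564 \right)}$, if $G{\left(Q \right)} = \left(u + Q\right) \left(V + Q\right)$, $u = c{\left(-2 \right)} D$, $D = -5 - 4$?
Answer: $664933$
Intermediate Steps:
$V = 1$
$D = -9$ ($D = -5 - 4 = -9$)
$u = 18$ ($u = \left(-2\right) \left(-9\right) = 18$)
$G{\left(Q \right)} = \left(1 + Q\right) \left(18 + Q\right)$ ($G{\left(Q \right)} = \left(18 + Q\right) \left(1 + Q\right) = \left(1 + Q\right) \left(18 + Q\right)$)
$\left(76282 + 259821\right) + G{\left(564 \right)} = \left(76282 + 259821\right) + \left(18 + 564^{2} + 19 \cdot 564\right) = 336103 + \left(18 + 318096 + 10716\right) = 336103 + 328830 = 664933$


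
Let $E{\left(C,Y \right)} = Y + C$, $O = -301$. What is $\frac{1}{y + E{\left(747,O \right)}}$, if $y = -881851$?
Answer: $- \frac{1}{881405} \approx -1.1346 \cdot 10^{-6}$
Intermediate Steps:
$E{\left(C,Y \right)} = C + Y$
$\frac{1}{y + E{\left(747,O \right)}} = \frac{1}{-881851 + \left(747 - 301\right)} = \frac{1}{-881851 + 446} = \frac{1}{-881405} = - \frac{1}{881405}$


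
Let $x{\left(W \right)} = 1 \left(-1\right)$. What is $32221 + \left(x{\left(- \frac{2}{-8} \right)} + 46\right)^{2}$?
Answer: $34246$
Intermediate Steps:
$x{\left(W \right)} = -1$
$32221 + \left(x{\left(- \frac{2}{-8} \right)} + 46\right)^{2} = 32221 + \left(-1 + 46\right)^{2} = 32221 + 45^{2} = 32221 + 2025 = 34246$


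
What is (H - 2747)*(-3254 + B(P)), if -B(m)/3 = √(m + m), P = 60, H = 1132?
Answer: 5255210 + 9690*√30 ≈ 5.3083e+6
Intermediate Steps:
B(m) = -3*√2*√m (B(m) = -3*√(m + m) = -3*√2*√m)
(H - 2747)*(-3254 + B(P)) = (1132 - 2747)*(-3254 - 3*√2*√60) = -1615*(-3254 - 3*√2*2*√15) = -1615*(-3254 - 6*√30) = 5255210 + 9690*√30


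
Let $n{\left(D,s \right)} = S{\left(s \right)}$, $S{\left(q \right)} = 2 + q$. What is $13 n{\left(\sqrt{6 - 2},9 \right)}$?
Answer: $143$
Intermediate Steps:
$n{\left(D,s \right)} = 2 + s$
$13 n{\left(\sqrt{6 - 2},9 \right)} = 13 \left(2 + 9\right) = 13 \cdot 11 = 143$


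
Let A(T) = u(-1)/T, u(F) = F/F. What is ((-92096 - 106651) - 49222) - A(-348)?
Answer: -86293211/348 ≈ -2.4797e+5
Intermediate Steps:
u(F) = 1
A(T) = 1/T
((-92096 - 106651) - 49222) - A(-348) = ((-92096 - 106651) - 49222) - 1/(-348) = (-198747 - 49222) - 1*(-1/348) = -247969 + 1/348 = -86293211/348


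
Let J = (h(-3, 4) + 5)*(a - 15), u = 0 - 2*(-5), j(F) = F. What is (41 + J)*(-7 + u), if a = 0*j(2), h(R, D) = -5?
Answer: 123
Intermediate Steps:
a = 0 (a = 0*2 = 0)
u = 10 (u = 0 - 1*(-10) = 0 + 10 = 10)
J = 0 (J = (-5 + 5)*(0 - 15) = 0*(-15) = 0)
(41 + J)*(-7 + u) = (41 + 0)*(-7 + 10) = 41*3 = 123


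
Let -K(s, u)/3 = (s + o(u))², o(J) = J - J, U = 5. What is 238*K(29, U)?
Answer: -600474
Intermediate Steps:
o(J) = 0
K(s, u) = -3*s² (K(s, u) = -3*(s + 0)² = -3*s²)
238*K(29, U) = 238*(-3*29²) = 238*(-3*841) = 238*(-2523) = -600474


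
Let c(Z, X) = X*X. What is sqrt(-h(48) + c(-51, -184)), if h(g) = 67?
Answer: sqrt(33789) ≈ 183.82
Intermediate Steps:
c(Z, X) = X**2
sqrt(-h(48) + c(-51, -184)) = sqrt(-1*67 + (-184)**2) = sqrt(-67 + 33856) = sqrt(33789)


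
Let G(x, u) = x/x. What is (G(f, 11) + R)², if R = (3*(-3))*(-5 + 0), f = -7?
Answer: 2116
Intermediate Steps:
G(x, u) = 1
R = 45 (R = -9*(-5) = 45)
(G(f, 11) + R)² = (1 + 45)² = 46² = 2116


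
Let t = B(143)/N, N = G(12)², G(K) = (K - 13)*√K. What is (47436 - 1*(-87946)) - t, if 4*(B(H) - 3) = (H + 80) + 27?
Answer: 3249037/24 ≈ 1.3538e+5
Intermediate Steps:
G(K) = √K*(-13 + K) (G(K) = (-13 + K)*√K = √K*(-13 + K))
B(H) = 119/4 + H/4 (B(H) = 3 + ((H + 80) + 27)/4 = 3 + ((80 + H) + 27)/4 = 3 + (107 + H)/4 = 3 + (107/4 + H/4) = 119/4 + H/4)
N = 12 (N = (√12*(-13 + 12))² = ((2*√3)*(-1))² = (-2*√3)² = 12)
t = 131/24 (t = (119/4 + (¼)*143)/12 = (119/4 + 143/4)*(1/12) = (131/2)*(1/12) = 131/24 ≈ 5.4583)
(47436 - 1*(-87946)) - t = (47436 - 1*(-87946)) - 1*131/24 = (47436 + 87946) - 131/24 = 135382 - 131/24 = 3249037/24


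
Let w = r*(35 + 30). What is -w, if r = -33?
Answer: 2145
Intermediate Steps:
w = -2145 (w = -33*(35 + 30) = -33*65 = -2145)
-w = -1*(-2145) = 2145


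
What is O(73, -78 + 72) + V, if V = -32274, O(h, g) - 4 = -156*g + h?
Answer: -31261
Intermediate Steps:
O(h, g) = 4 + h - 156*g (O(h, g) = 4 + (-156*g + h) = 4 + (h - 156*g) = 4 + h - 156*g)
O(73, -78 + 72) + V = (4 + 73 - 156*(-78 + 72)) - 32274 = (4 + 73 - 156*(-6)) - 32274 = (4 + 73 + 936) - 32274 = 1013 - 32274 = -31261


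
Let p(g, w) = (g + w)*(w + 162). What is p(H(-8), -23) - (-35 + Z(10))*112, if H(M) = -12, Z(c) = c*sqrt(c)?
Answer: -945 - 1120*sqrt(10) ≈ -4486.8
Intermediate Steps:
Z(c) = c**(3/2)
p(g, w) = (162 + w)*(g + w) (p(g, w) = (g + w)*(162 + w) = (162 + w)*(g + w))
p(H(-8), -23) - (-35 + Z(10))*112 = ((-23)**2 + 162*(-12) + 162*(-23) - 12*(-23)) - (-35 + 10**(3/2))*112 = (529 - 1944 - 3726 + 276) - (-35 + 10*sqrt(10))*112 = -4865 - (-3920 + 1120*sqrt(10)) = -4865 + (3920 - 1120*sqrt(10)) = -945 - 1120*sqrt(10)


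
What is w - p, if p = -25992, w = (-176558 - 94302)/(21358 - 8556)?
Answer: 166239362/6401 ≈ 25971.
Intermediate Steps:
w = -135430/6401 (w = -270860/12802 = -270860*1/12802 = -135430/6401 ≈ -21.158)
w - p = -135430/6401 - 1*(-25992) = -135430/6401 + 25992 = 166239362/6401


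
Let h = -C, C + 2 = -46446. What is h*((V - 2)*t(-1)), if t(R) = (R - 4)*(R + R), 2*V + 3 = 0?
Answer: -1625680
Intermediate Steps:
C = -46448 (C = -2 - 46446 = -46448)
V = -3/2 (V = -3/2 + (½)*0 = -3/2 + 0 = -3/2 ≈ -1.5000)
t(R) = 2*R*(-4 + R) (t(R) = (-4 + R)*(2*R) = 2*R*(-4 + R))
h = 46448 (h = -1*(-46448) = 46448)
h*((V - 2)*t(-1)) = 46448*((-3/2 - 2)*(2*(-1)*(-4 - 1))) = 46448*(-7*(-1)*(-5)) = 46448*(-7/2*10) = 46448*(-35) = -1625680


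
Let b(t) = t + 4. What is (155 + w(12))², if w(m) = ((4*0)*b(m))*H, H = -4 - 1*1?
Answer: 24025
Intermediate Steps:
H = -5 (H = -4 - 1 = -5)
b(t) = 4 + t
w(m) = 0 (w(m) = ((4*0)*(4 + m))*(-5) = (0*(4 + m))*(-5) = 0*(-5) = 0)
(155 + w(12))² = (155 + 0)² = 155² = 24025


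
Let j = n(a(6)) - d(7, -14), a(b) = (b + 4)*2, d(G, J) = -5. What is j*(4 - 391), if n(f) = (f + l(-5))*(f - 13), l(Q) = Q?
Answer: -42570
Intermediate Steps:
a(b) = 8 + 2*b (a(b) = (4 + b)*2 = 8 + 2*b)
n(f) = (-13 + f)*(-5 + f) (n(f) = (f - 5)*(f - 13) = (-5 + f)*(-13 + f) = (-13 + f)*(-5 + f))
j = 110 (j = (65 + (8 + 2*6)² - 18*(8 + 2*6)) - 1*(-5) = (65 + (8 + 12)² - 18*(8 + 12)) + 5 = (65 + 20² - 18*20) + 5 = (65 + 400 - 360) + 5 = 105 + 5 = 110)
j*(4 - 391) = 110*(4 - 391) = 110*(-387) = -42570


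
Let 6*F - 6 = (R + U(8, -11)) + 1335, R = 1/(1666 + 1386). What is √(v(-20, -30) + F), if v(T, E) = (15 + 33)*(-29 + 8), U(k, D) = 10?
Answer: I*√65626742454/9156 ≈ 27.979*I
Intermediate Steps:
v(T, E) = -1008 (v(T, E) = 48*(-21) = -1008)
R = 1/3052 ≈ 0.00032765
F = 4123253/18312 (F = 1 + ((1/3052 + 10) + 1335)/6 = 1 + (30521/3052 + 1335)/6 = 1 + (⅙)*(4104941/3052) = 1 + 4104941/18312 = 4123253/18312 ≈ 225.17)
√(v(-20, -30) + F) = √(-1008 + 4123253/18312) = √(-14335243/18312) = I*√65626742454/9156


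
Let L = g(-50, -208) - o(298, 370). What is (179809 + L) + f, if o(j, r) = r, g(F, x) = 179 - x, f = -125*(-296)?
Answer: 216826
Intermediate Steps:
f = 37000
L = 17 (L = (179 - 1*(-208)) - 1*370 = (179 + 208) - 370 = 387 - 370 = 17)
(179809 + L) + f = (179809 + 17) + 37000 = 179826 + 37000 = 216826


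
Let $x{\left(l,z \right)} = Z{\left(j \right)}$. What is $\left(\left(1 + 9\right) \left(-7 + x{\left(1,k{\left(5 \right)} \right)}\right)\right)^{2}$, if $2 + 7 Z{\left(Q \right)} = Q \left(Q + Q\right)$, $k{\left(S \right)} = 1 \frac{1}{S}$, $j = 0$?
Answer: $\frac{260100}{49} \approx 5308.2$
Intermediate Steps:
$k{\left(S \right)} = \frac{1}{S}$
$Z{\left(Q \right)} = - \frac{2}{7} + \frac{2 Q^{2}}{7}$ ($Z{\left(Q \right)} = - \frac{2}{7} + \frac{Q \left(Q + Q\right)}{7} = - \frac{2}{7} + \frac{Q 2 Q}{7} = - \frac{2}{7} + \frac{2 Q^{2}}{7}$)
$x{\left(l,z \right)} = - \frac{2}{7}$ ($x{\left(l,z \right)} = - \frac{2}{7} + \frac{2 \cdot 0^{2}}{7} = - \frac{2}{7} + \frac{2}{7} \cdot 0 = - \frac{2}{7} + 0 = - \frac{2}{7}$)
$\left(\left(1 + 9\right) \left(-7 + x{\left(1,k{\left(5 \right)} \right)}\right)\right)^{2} = \left(\left(1 + 9\right) \left(-7 - \frac{2}{7}\right)\right)^{2} = \left(10 \left(- \frac{51}{7}\right)\right)^{2} = \left(- \frac{510}{7}\right)^{2} = \frac{260100}{49}$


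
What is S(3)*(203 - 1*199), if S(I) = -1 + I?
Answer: 8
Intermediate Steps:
S(3)*(203 - 1*199) = (-1 + 3)*(203 - 1*199) = 2*(203 - 199) = 2*4 = 8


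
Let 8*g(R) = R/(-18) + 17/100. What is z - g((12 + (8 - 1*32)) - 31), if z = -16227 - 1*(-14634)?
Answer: -11471903/7200 ≈ -1593.3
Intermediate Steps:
z = -1593 (z = -16227 + 14634 = -1593)
g(R) = 17/800 - R/144 (g(R) = (R/(-18) + 17/100)/8 = (R*(-1/18) + 17*(1/100))/8 = (-R/18 + 17/100)/8 = (17/100 - R/18)/8 = 17/800 - R/144)
z - g((12 + (8 - 1*32)) - 31) = -1593 - (17/800 - ((12 + (8 - 1*32)) - 31)/144) = -1593 - (17/800 - ((12 + (8 - 32)) - 31)/144) = -1593 - (17/800 - ((12 - 24) - 31)/144) = -1593 - (17/800 - (-12 - 31)/144) = -1593 - (17/800 - 1/144*(-43)) = -1593 - (17/800 + 43/144) = -1593 - 1*2303/7200 = -1593 - 2303/7200 = -11471903/7200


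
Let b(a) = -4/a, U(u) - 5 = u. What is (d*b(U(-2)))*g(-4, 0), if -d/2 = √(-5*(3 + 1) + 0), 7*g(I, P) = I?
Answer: -64*I*√5/21 ≈ -6.8147*I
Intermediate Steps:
U(u) = 5 + u
g(I, P) = I/7
d = -4*I*√5 (d = -2*√(-5*(3 + 1) + 0) = -2*√(-5*4 + 0) = -2*√(-20 + 0) = -4*I*√5 ≈ -8.9443*I)
(d*b(U(-2)))*g(-4, 0) = ((-4*I*√5)*(-4/(5 - 2)))*((⅐)*(-4)) = ((-4*I*√5)*(-4/3))*(-4/7) = ((-4*I*√5)*(-4*⅓))*(-4/7) = (-4*I*√5*(-4/3))*(-4/7) = (16*I*√5/3)*(-4/7) = -64*I*√5/21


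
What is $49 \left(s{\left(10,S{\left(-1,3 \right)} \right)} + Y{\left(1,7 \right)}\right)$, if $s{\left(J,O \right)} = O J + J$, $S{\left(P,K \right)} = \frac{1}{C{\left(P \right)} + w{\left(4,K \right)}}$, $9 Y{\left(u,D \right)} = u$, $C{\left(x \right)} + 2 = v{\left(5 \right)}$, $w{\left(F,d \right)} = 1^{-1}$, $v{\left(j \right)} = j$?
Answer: $\frac{11123}{18} \approx 617.94$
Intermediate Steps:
$w{\left(F,d \right)} = 1$
$C{\left(x \right)} = 3$ ($C{\left(x \right)} = -2 + 5 = 3$)
$Y{\left(u,D \right)} = \frac{u}{9}$
$S{\left(P,K \right)} = \frac{1}{4}$ ($S{\left(P,K \right)} = \frac{1}{3 + 1} = \frac{1}{4}$)
$s{\left(J,O \right)} = J + J O$ ($s{\left(J,O \right)} = J O + J = J + J O$)
$49 \left(s{\left(10,S{\left(-1,3 \right)} \right)} + Y{\left(1,7 \right)}\right) = 49 \left(10 \left(1 + \frac{1}{4}\right) + \frac{1}{9} \cdot 1\right) = 49 \left(10 \cdot \frac{5}{4} + \frac{1}{9}\right) = 49 \left(\frac{25}{2} + \frac{1}{9}\right) = 49 \cdot \frac{227}{18} = \frac{11123}{18}$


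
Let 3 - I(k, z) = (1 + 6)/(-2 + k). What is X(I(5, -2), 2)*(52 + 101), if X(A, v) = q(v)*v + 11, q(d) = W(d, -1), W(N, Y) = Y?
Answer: 1377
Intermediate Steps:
q(d) = -1
I(k, z) = 3 - 7/(-2 + k) (I(k, z) = 3 - (1 + 6)/(-2 + k) = 3 - 7/(-2 + k))
X(A, v) = 11 - v (X(A, v) = -v + 11 = 11 - v)
X(I(5, -2), 2)*(52 + 101) = (11 - 1*2)*(52 + 101) = (11 - 2)*153 = 9*153 = 1377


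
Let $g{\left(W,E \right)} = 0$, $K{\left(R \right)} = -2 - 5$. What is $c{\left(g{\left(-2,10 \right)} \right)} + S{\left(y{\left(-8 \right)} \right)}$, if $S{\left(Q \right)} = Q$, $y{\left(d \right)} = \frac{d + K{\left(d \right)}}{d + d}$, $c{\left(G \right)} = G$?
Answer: $\frac{15}{16} \approx 0.9375$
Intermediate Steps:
$K{\left(R \right)} = -7$ ($K{\left(R \right)} = -2 - 5 = -7$)
$y{\left(d \right)} = \frac{-7 + d}{2 d}$ ($y{\left(d \right)} = \frac{d - 7}{d + d} = \frac{-7 + d}{2 d}$)
$c{\left(g{\left(-2,10 \right)} \right)} + S{\left(y{\left(-8 \right)} \right)} = 0 + \frac{-7 - 8}{2 \left(-8\right)} = 0 + \frac{1}{2} \left(- \frac{1}{8}\right) \left(-15\right) = 0 + \frac{15}{16} = \frac{15}{16}$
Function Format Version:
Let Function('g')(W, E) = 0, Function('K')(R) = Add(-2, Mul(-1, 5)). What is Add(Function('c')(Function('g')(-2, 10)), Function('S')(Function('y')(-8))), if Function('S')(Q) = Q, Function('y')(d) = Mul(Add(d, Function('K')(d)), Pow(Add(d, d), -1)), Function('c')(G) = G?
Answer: Rational(15, 16) ≈ 0.93750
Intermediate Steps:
Function('K')(R) = -7 (Function('K')(R) = Add(-2, -5) = -7)
Function('y')(d) = Mul(Rational(1, 2), Pow(d, -1), Add(-7, d)) (Function('y')(d) = Mul(Add(d, -7), Pow(Add(d, d), -1)) = Mul(Add(-7, d), Pow(Mul(2, d), -1)) = Mul(Add(-7, d), Mul(Rational(1, 2), Pow(d, -1))) = Mul(Rational(1, 2), Pow(d, -1), Add(-7, d)))
Add(Function('c')(Function('g')(-2, 10)), Function('S')(Function('y')(-8))) = Add(0, Mul(Rational(1, 2), Pow(-8, -1), Add(-7, -8))) = Add(0, Mul(Rational(1, 2), Rational(-1, 8), -15)) = Add(0, Rational(15, 16)) = Rational(15, 16)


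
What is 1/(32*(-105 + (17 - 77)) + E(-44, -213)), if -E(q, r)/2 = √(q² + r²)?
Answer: -264/1384459 + √47305/13844590 ≈ -0.00017498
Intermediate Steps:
E(q, r) = -2*√(q² + r²)
1/(32*(-105 + (17 - 77)) + E(-44, -213)) = 1/(32*(-105 + (17 - 77)) - 2*√((-44)² + (-213)²)) = 1/(32*(-105 - 60) - 2*√(1936 + 45369)) = 1/(32*(-165) - 2*√47305) = 1/(-5280 - 2*√47305)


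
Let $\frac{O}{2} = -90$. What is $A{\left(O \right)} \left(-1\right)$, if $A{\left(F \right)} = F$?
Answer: $180$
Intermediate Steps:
$O = -180$ ($O = 2 \left(-90\right) = -180$)
$A{\left(O \right)} \left(-1\right) = \left(-180\right) \left(-1\right) = 180$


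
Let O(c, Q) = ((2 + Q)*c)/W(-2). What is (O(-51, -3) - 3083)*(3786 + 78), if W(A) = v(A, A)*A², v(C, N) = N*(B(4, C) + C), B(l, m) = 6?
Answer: -47675481/4 ≈ -1.1919e+7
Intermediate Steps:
v(C, N) = N*(6 + C)
W(A) = A³*(6 + A) (W(A) = (A*(6 + A))*A² = A³*(6 + A))
O(c, Q) = -c*(2 + Q)/32 (O(c, Q) = ((2 + Q)*c)/(((-2)³*(6 - 2))) = (c*(2 + Q))/((-8*4)) = (c*(2 + Q))/(-32) = (c*(2 + Q))*(-1/32) = -c*(2 + Q)/32)
(O(-51, -3) - 3083)*(3786 + 78) = (-1/32*(-51)*(2 - 3) - 3083)*(3786 + 78) = (-1/32*(-51)*(-1) - 3083)*3864 = (-51/32 - 3083)*3864 = -98707/32*3864 = -47675481/4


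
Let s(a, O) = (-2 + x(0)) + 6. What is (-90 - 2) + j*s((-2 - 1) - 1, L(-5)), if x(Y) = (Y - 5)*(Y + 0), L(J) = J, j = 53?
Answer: 120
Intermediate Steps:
x(Y) = Y*(-5 + Y) (x(Y) = (-5 + Y)*Y = Y*(-5 + Y))
s(a, O) = 4 (s(a, O) = (-2 + 0*(-5 + 0)) + 6 = (-2 + 0*(-5)) + 6 = (-2 + 0) + 6 = -2 + 6 = 4)
(-90 - 2) + j*s((-2 - 1) - 1, L(-5)) = (-90 - 2) + 53*4 = -92 + 212 = 120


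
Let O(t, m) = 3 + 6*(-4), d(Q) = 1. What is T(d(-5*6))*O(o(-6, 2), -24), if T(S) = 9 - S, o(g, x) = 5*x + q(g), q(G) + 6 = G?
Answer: -168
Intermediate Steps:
q(G) = -6 + G
o(g, x) = -6 + g + 5*x (o(g, x) = 5*x + (-6 + g) = -6 + g + 5*x)
O(t, m) = -21 (O(t, m) = 3 - 24 = -21)
T(d(-5*6))*O(o(-6, 2), -24) = (9 - 1*1)*(-21) = (9 - 1)*(-21) = 8*(-21) = -168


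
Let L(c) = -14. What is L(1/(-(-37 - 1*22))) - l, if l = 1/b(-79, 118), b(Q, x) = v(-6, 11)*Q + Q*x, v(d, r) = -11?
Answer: -118341/8453 ≈ -14.000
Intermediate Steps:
b(Q, x) = -11*Q + Q*x
l = -1/8453 (l = 1/(-79*(-11 + 118)) = 1/(-79*107) = 1/(-8453) = -1/8453 ≈ -0.00011830)
L(1/(-(-37 - 1*22))) - l = -14 - 1*(-1/8453) = -14 + 1/8453 = -118341/8453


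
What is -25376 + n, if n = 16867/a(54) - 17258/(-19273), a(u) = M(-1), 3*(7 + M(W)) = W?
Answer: -11734429653/424006 ≈ -27675.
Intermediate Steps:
M(W) = -7 + W/3
a(u) = -22/3 (a(u) = -7 + (⅓)*(-1) = -7 - ⅓ = -22/3)
n = -974853397/424006 (n = 16867/(-22/3) - 17258/(-19273) = 16867*(-3/22) - 17258*(-1/19273) = -50601/22 + 17258/19273 = -974853397/424006 ≈ -2299.1)
-25376 + n = -25376 - 974853397/424006 = -11734429653/424006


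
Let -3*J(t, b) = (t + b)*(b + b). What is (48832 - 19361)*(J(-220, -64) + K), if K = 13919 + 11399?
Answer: 1167110542/3 ≈ 3.8904e+8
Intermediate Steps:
K = 25318
J(t, b) = -2*b*(b + t)/3 (J(t, b) = -(t + b)*(b + b)/3 = -(b + t)*2*b/3 = -2*b*(b + t)/3)
(48832 - 19361)*(J(-220, -64) + K) = (48832 - 19361)*(-⅔*(-64)*(-64 - 220) + 25318) = 29471*(-⅔*(-64)*(-284) + 25318) = 29471*(-36352/3 + 25318) = 29471*(39602/3) = 1167110542/3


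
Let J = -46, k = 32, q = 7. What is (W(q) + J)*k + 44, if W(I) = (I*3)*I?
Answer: 3276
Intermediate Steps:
W(I) = 3*I**2 (W(I) = (3*I)*I = 3*I**2)
(W(q) + J)*k + 44 = (3*7**2 - 46)*32 + 44 = (3*49 - 46)*32 + 44 = (147 - 46)*32 + 44 = 101*32 + 44 = 3232 + 44 = 3276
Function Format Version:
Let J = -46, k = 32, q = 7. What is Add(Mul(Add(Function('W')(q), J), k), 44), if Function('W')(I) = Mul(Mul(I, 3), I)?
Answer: 3276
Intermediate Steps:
Function('W')(I) = Mul(3, Pow(I, 2)) (Function('W')(I) = Mul(Mul(3, I), I) = Mul(3, Pow(I, 2)))
Add(Mul(Add(Function('W')(q), J), k), 44) = Add(Mul(Add(Mul(3, Pow(7, 2)), -46), 32), 44) = Add(Mul(Add(Mul(3, 49), -46), 32), 44) = Add(Mul(Add(147, -46), 32), 44) = Add(Mul(101, 32), 44) = Add(3232, 44) = 3276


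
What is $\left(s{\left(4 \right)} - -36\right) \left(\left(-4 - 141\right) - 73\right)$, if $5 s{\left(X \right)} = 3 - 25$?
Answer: $- \frac{34444}{5} \approx -6888.8$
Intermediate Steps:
$s{\left(X \right)} = - \frac{22}{5}$ ($s{\left(X \right)} = \frac{3 - 25}{5} = \frac{1}{5} \left(-22\right) = - \frac{22}{5}$)
$\left(s{\left(4 \right)} - -36\right) \left(\left(-4 - 141\right) - 73\right) = \left(- \frac{22}{5} - -36\right) \left(\left(-4 - 141\right) - 73\right) = \left(- \frac{22}{5} + 36\right) \left(-145 - 73\right) = \frac{158}{5} \left(-218\right) = - \frac{34444}{5}$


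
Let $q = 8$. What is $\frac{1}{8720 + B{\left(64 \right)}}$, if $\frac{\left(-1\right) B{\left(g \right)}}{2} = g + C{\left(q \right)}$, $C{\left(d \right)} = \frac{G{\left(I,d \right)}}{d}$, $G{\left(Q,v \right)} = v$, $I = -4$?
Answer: $\frac{1}{8590} \approx 0.00011641$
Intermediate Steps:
$C{\left(d \right)} = 1$ ($C{\left(d \right)} = \frac{d}{d} = 1$)
$B{\left(g \right)} = -2 - 2 g$ ($B{\left(g \right)} = - 2 \left(g + 1\right) = - 2 \left(1 + g\right) = -2 - 2 g$)
$\frac{1}{8720 + B{\left(64 \right)}} = \frac{1}{8720 - 130} = \frac{1}{8590}$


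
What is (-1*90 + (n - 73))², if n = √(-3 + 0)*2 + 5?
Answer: 24952 - 632*I*√3 ≈ 24952.0 - 1094.7*I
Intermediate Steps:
n = 5 + 2*I*√3 (n = √(-3)*2 + 5 = (I*√3)*2 + 5 = 2*I*√3 + 5 = 5 + 2*I*√3 ≈ 5.0 + 3.4641*I)
(-1*90 + (n - 73))² = (-1*90 + ((5 + 2*I*√3) - 73))² = (-90 + (-68 + 2*I*√3))² = (-158 + 2*I*√3)²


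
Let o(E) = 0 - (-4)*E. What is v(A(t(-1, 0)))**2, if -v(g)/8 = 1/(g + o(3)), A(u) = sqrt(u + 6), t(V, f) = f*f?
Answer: 64/(12 + sqrt(6))**2 ≈ 0.30653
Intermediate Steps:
t(V, f) = f**2
o(E) = 4*E (o(E) = 0 + 4*E = 4*E)
A(u) = sqrt(6 + u)
v(g) = -8/(12 + g) (v(g) = -8/(g + 4*3) = -8/(g + 12) = -8/(12 + g))
v(A(t(-1, 0)))**2 = (-8/(12 + sqrt(6 + 0**2)))**2 = (-8/(12 + sqrt(6 + 0)))**2 = (-8/(12 + sqrt(6)))**2 = 64/(12 + sqrt(6))**2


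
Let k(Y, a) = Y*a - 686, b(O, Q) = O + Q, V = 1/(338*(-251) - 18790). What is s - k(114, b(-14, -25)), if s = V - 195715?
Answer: -19749735125/103628 ≈ -1.9058e+5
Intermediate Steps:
V = -1/103628 (V = 1/(-84838 - 18790) = 1/(-103628) = -1/103628 ≈ -9.6499e-6)
k(Y, a) = -686 + Y*a
s = -20281554021/103628 (s = -1/103628 - 195715 = -20281554021/103628 ≈ -1.9572e+5)
s - k(114, b(-14, -25)) = -20281554021/103628 - (-686 + 114*(-14 - 25)) = -20281554021/103628 - (-686 + 114*(-39)) = -20281554021/103628 - (-686 - 4446) = -20281554021/103628 - 1*(-5132) = -20281554021/103628 + 5132 = -19749735125/103628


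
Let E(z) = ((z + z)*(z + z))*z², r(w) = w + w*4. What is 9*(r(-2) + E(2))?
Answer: 486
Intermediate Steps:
r(w) = 5*w (r(w) = w + 4*w = 5*w)
E(z) = 4*z⁴ (E(z) = ((2*z)*(2*z))*z² = (4*z²)*z² = 4*z⁴)
9*(r(-2) + E(2)) = 9*(5*(-2) + 4*2⁴) = 9*(-10 + 4*16) = 9*(-10 + 64) = 9*54 = 486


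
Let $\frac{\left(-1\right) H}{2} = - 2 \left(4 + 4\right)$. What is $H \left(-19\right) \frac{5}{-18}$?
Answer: $\frac{1520}{9} \approx 168.89$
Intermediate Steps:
$H = 32$ ($H = - 2 \left(- 2 \left(4 + 4\right)\right) = - 2 \left(\left(-2\right) 8\right) = \left(-2\right) \left(-16\right) = 32$)
$H \left(-19\right) \frac{5}{-18} = 32 \left(-19\right) \frac{5}{-18} = - 608 \cdot 5 \left(- \frac{1}{18}\right) = \left(-608\right) \left(- \frac{5}{18}\right) = \frac{1520}{9}$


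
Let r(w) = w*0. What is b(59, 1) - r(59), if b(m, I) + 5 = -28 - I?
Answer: -34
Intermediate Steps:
b(m, I) = -33 - I (b(m, I) = -5 + (-28 - I) = -33 - I)
r(w) = 0
b(59, 1) - r(59) = (-33 - 1*1) - 1*0 = (-33 - 1) + 0 = -34 + 0 = -34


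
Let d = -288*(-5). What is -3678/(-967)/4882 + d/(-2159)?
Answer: -3395073279/5096205073 ≈ -0.66620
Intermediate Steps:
d = 1440
-3678/(-967)/4882 + d/(-2159) = -3678/(-967)/4882 + 1440/(-2159) = -3678*(-1/967)*(1/4882) + 1440*(-1/2159) = (3678/967)*(1/4882) - 1440/2159 = 1839/2360447 - 1440/2159 = -3395073279/5096205073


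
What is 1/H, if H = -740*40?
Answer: -1/29600 ≈ -3.3784e-5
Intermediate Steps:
H = -29600
1/H = 1/(-29600) = -1/29600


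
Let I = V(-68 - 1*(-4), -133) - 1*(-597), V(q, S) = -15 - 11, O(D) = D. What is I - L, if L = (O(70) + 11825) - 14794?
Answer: 3470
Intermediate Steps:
L = -2899 (L = (70 + 11825) - 14794 = 11895 - 14794 = -2899)
V(q, S) = -26
I = 571 (I = -26 - 1*(-597) = -26 + 597 = 571)
I - L = 571 - 1*(-2899) = 571 + 2899 = 3470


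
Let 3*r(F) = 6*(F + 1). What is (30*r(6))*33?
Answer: 13860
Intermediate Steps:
r(F) = 2 + 2*F (r(F) = (6*(F + 1))/3 = (6*(1 + F))/3 = (6 + 6*F)/3 = 2 + 2*F)
(30*r(6))*33 = (30*(2 + 2*6))*33 = (30*(2 + 12))*33 = (30*14)*33 = 420*33 = 13860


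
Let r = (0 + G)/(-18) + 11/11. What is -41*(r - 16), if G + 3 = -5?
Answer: 5371/9 ≈ 596.78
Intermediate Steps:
G = -8 (G = -3 - 5 = -8)
r = 13/9 (r = (0 - 8)/(-18) + 11/11 = -8*(-1/18) + 11*(1/11) = 4/9 + 1 = 13/9 ≈ 1.4444)
-41*(r - 16) = -41*(13/9 - 16) = -41*(-131/9) = 5371/9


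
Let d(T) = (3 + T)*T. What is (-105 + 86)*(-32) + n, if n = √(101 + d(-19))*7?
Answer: 608 + 63*√5 ≈ 748.87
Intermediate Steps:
d(T) = T*(3 + T)
n = 63*√5 (n = √(101 - 19*(3 - 19))*7 = √(101 - 19*(-16))*7 = √(101 + 304)*7 = √405*7 = (9*√5)*7 = 63*√5 ≈ 140.87)
(-105 + 86)*(-32) + n = (-105 + 86)*(-32) + 63*√5 = -19*(-32) + 63*√5 = 608 + 63*√5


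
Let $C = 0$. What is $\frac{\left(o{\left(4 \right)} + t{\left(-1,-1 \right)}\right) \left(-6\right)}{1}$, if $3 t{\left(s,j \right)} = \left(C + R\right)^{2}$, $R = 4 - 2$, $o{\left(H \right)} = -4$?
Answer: $16$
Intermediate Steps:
$R = 2$
$t{\left(s,j \right)} = \frac{4}{3}$ ($t{\left(s,j \right)} = \frac{\left(0 + 2\right)^{2}}{3} = \frac{2^{2}}{3} = \frac{1}{3} \cdot 4 = \frac{4}{3}$)
$\frac{\left(o{\left(4 \right)} + t{\left(-1,-1 \right)}\right) \left(-6\right)}{1} = \frac{\left(-4 + \frac{4}{3}\right) \left(-6\right)}{1} = \left(- \frac{8}{3}\right) \left(-6\right) 1 = 16 \cdot 1 = 16$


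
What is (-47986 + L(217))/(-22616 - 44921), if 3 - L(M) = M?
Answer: 48200/67537 ≈ 0.71368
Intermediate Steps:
L(M) = 3 - M
(-47986 + L(217))/(-22616 - 44921) = (-47986 + (3 - 1*217))/(-22616 - 44921) = (-47986 + (3 - 217))/(-67537) = (-47986 - 214)*(-1/67537) = -48200*(-1/67537) = 48200/67537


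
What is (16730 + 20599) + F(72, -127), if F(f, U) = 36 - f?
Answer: 37293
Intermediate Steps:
(16730 + 20599) + F(72, -127) = (16730 + 20599) + (36 - 1*72) = 37329 + (36 - 72) = 37329 - 36 = 37293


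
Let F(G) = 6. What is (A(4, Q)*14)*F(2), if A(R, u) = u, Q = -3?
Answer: -252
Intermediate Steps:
(A(4, Q)*14)*F(2) = -3*14*6 = -42*6 = -252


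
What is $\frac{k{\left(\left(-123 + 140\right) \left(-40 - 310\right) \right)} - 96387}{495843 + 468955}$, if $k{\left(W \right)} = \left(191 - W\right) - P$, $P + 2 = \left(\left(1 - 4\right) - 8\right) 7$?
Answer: $- \frac{90167}{964798} \approx -0.093457$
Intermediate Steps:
$P = -79$ ($P = -2 + \left(\left(1 - 4\right) - 8\right) 7 = -2 + \left(-3 - 8\right) 7 = -2 - 77 = -79$)
$k{\left(W \right)} = 270 - W$ ($k{\left(W \right)} = \left(191 - W\right) - -79 = \left(191 - W\right) + 79 = 270 - W$)
$\frac{k{\left(\left(-123 + 140\right) \left(-40 - 310\right) \right)} - 96387}{495843 + 468955} = \frac{\left(270 - \left(-123 + 140\right) \left(-40 - 310\right)\right) - 96387}{495843 + 468955} = \frac{\left(270 - 17 \left(-350\right)\right) - 96387}{964798} = \left(\left(270 - -5950\right) - 96387\right) \frac{1}{964798} = \left(\left(270 + 5950\right) - 96387\right) \frac{1}{964798} = \left(6220 - 96387\right) \frac{1}{964798} = \left(-90167\right) \frac{1}{964798} = - \frac{90167}{964798}$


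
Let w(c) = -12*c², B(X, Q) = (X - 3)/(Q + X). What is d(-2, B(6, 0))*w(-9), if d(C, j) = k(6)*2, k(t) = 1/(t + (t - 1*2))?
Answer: -972/5 ≈ -194.40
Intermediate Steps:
k(t) = 1/(-2 + 2*t) (k(t) = 1/(t + (t - 2)) = 1/(t + (-2 + t)) = 1/(-2 + 2*t))
B(X, Q) = (-3 + X)/(Q + X)
d(C, j) = ⅕ (d(C, j) = (1/(2*(-1 + 6)))*2 = ((½)/5)*2 = ((½)*(⅕))*2 = (⅒)*2 = ⅕)
d(-2, B(6, 0))*w(-9) = (-12*(-9)²)/5 = (-12*81)/5 = (⅕)*(-972) = -972/5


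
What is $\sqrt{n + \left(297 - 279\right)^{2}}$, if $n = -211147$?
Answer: $i \sqrt{210823} \approx 459.15 i$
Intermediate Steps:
$\sqrt{n + \left(297 - 279\right)^{2}} = \sqrt{-211147 + \left(297 - 279\right)^{2}} = \sqrt{-211147 + 18^{2}} = \sqrt{-211147 + 324} = \sqrt{-210823} = i \sqrt{210823}$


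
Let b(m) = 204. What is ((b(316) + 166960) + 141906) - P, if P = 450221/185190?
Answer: 57236223079/185190 ≈ 3.0907e+5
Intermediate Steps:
P = 450221/185190 (P = 450221*(1/185190) = 450221/185190 ≈ 2.4311)
((b(316) + 166960) + 141906) - P = ((204 + 166960) + 141906) - 1*450221/185190 = (167164 + 141906) - 450221/185190 = 309070 - 450221/185190 = 57236223079/185190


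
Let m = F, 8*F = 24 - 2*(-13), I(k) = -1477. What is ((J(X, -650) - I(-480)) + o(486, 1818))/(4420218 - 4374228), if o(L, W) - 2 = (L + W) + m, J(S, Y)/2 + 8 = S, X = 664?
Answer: 583/5256 ≈ 0.11092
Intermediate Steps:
J(S, Y) = -16 + 2*S
F = 25/4 (F = (24 - 2*(-13))/8 = (24 + 26)/8 = (1/8)*50 = 25/4 ≈ 6.2500)
m = 25/4 ≈ 6.2500
o(L, W) = 33/4 + L + W (o(L, W) = 2 + ((L + W) + 25/4) = 2 + (25/4 + L + W) = 33/4 + L + W)
((J(X, -650) - I(-480)) + o(486, 1818))/(4420218 - 4374228) = (((-16 + 2*664) - 1*(-1477)) + (33/4 + 486 + 1818))/(4420218 - 4374228) = (((-16 + 1328) + 1477) + 9249/4)/45990 = ((1312 + 1477) + 9249/4)*(1/45990) = (2789 + 9249/4)*(1/45990) = (20405/4)*(1/45990) = 583/5256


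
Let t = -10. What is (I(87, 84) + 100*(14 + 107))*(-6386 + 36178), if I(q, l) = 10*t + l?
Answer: 360006528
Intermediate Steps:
I(q, l) = -100 + l (I(q, l) = 10*(-10) + l = -100 + l)
(I(87, 84) + 100*(14 + 107))*(-6386 + 36178) = ((-100 + 84) + 100*(14 + 107))*(-6386 + 36178) = (-16 + 100*121)*29792 = (-16 + 12100)*29792 = 12084*29792 = 360006528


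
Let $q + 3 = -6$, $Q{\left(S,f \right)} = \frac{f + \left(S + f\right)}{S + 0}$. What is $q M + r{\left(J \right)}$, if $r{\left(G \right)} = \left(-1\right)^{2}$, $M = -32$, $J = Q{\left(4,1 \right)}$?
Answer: $289$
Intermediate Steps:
$Q{\left(S,f \right)} = \frac{S + 2 f}{S}$
$q = -9$ ($q = -3 - 6 = -9$)
$J = \frac{3}{2}$ ($J = \frac{4 + 2 \cdot 1}{4} = \frac{4 + 2}{4} = \frac{1}{4} \cdot 6 = \frac{3}{2} \approx 1.5$)
$r{\left(G \right)} = 1$
$q M + r{\left(J \right)} = \left(-9\right) \left(-32\right) + 1 = 288 + 1 = 289$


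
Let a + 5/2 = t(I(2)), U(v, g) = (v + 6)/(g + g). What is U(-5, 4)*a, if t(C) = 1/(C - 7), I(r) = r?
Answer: -27/80 ≈ -0.33750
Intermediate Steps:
t(C) = 1/(-7 + C)
U(v, g) = (6 + v)/(2*g) (U(v, g) = (6 + v)/((2*g)) = (6 + v)*(1/(2*g)) = (6 + v)/(2*g))
a = -27/10 (a = -5/2 + 1/(-7 + 2) = -5/2 + 1/(-5) = -5/2 - 1/5 = -27/10 ≈ -2.7000)
U(-5, 4)*a = ((1/2)*(6 - 5)/4)*(-27/10) = ((1/2)*(1/4)*1)*(-27/10) = (1/8)*(-27/10) = -27/80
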